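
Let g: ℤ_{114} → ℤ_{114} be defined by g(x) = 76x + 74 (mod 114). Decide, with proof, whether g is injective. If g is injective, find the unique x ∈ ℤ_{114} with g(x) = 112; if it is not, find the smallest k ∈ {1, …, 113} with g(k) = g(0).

Recall that g is injective if g(s) = g(t) implies s = t.
We have gcd(76, 114) = 38 > 1. Taking s = 0 and t = 3: g(0) = 74 and g(3) = 76·3 + 74 = 302 ≡ 74 (mod 114).
So g(0) = g(3) while 0 ≠ 3, thus g is not injective.
Since g is not injective, we find the least positive k with g(k) = g(0): this means 76k ≡ 0 (mod 114), i.e. 114 ∣ 76k. Since gcd(76, 114) = 38, dividing through by 38 this holds exactly when 3 ∣ 2k, and as gcd(2, 3) = 1, exactly when 3 ∣ k.
The smallest positive such k is 3.

3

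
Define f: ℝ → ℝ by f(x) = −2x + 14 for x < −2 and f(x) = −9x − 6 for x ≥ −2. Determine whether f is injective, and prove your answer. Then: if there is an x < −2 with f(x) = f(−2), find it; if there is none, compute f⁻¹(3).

-1

Both pieces are strictly decreasing (slopes −2 and −9), so each is injective on its own interval.
The left piece maps (−∞, −2) onto (18, ∞); the right piece maps [−2, ∞) onto (−∞, 12].
These images are disjoint, so no value is attained by both pieces. So f is injective.
Because the two images are disjoint, no x < −2 has f(x) = f(−2), so we compute f⁻¹(3): 3 lies in (−∞, 12], so solve −9x − 6 = 3: x = (3 + 6)/(−9) = −1.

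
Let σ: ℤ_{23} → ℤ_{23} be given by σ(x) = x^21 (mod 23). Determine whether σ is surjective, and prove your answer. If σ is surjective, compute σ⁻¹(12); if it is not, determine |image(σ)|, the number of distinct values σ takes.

2

Since 23 is prime, the nonzero elements of ℤ_{23} form a cyclic group of order 22.
As gcd(21, 22) = 1, raising to the 21st power is a bijection on this group: if x_1^21 ≡ x_2^21 then (x_1x_2^{−1})^21 = 1, and the only element of order dividing gcd(21, 22) = 1 is 1, so x_1 = x_2.
With σ(0) = 0 this makes σ injective on all of ℤ_{23}, hence bijective (finite equal-size domain and codomain). In particular σ is surjective.
Since σ is surjective, we find the preimage of 12. The inverse of x ↦ x^21 on (ℤ_{23})^× is x ↦ x^21, because 21·21 = 441 = 20·22 + 1 ≡ 1 (mod 22) and x^{22} = 1 for x ≠ 0 (Fermat). So σ⁻¹(12) = 12^21 mod 23.
Repeated squaring mod 23: 12^1 ≡ 12, 12^2 ≡ 12² = 144 ≡ 6, 12^4 ≡ 6² = 36 ≡ 13, 12^8 ≡ 13² = 169 ≡ 8, 12^16 ≡ 8² = 64 ≡ 18. Since 21 = 16 + 4 + 1, 12^21 ≡ 18·13·12: 18·13 = 234 ≡ 4, then 4·12 = 48 ≡ 2. So 12^21 ≡ 2 (mod 23).
Hence σ⁻¹(12) = 2.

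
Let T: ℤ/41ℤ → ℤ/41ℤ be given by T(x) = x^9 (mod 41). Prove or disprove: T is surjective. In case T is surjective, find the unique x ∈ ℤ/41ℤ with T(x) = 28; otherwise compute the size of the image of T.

Since 41 is prime, the nonzero elements of ℤ/41ℤ form a cyclic group of order 40.
As gcd(9, 40) = 1, raising to the 9th power is a bijection on this group: if x_1^9 ≡ x_2^9 then (x_1x_2^{−1})^9 = 1, and the only element of order dividing gcd(9, 40) = 1 is 1, so x_1 = x_2.
With T(0) = 0 this makes T injective on all of ℤ/41ℤ, hence bijective (finite equal-size domain and codomain). In particular T is surjective.
Since T is surjective, we find the preimage of 28. The inverse of x ↦ x^9 on (ℤ/41ℤ)^× is x ↦ x^9, because 9·9 = 81 = 2·40 + 1 ≡ 1 (mod 40) and x^{40} = 1 for x ≠ 0 (Fermat). So T⁻¹(28) = 28^9 mod 41.
Repeated squaring mod 41: 28^1 ≡ 28, 28^2 ≡ 28² = 784 ≡ 5, 28^4 ≡ 5² = 25, 28^8 ≡ 25² = 625 ≡ 10. Since 9 = 8 + 1, 28^9 ≡ 10·28: 10·28 = 280 ≡ 34. So 28^9 ≡ 34 (mod 41).
Hence T⁻¹(28) = 34.

34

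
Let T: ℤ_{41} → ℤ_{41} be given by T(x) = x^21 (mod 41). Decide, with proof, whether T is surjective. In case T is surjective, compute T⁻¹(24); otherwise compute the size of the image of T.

17

Since 41 is prime, the nonzero elements of ℤ_{41} form a cyclic group of order 40.
As gcd(21, 40) = 1, raising to the 21st power is a bijection on this group: if a^21 ≡ b^21 then (ab^{−1})^21 = 1, and the only element of order dividing gcd(21, 40) = 1 is 1, so a = b.
With T(0) = 0 this makes T injective on all of ℤ_{41}, hence bijective (finite equal-size domain and codomain). In particular T is surjective.
Since T is surjective, we find the preimage of 24. The inverse of x ↦ x^21 on (ℤ_{41})^× is x ↦ x^21, because 21·21 = 441 = 11·40 + 1 ≡ 1 (mod 40) and x^{40} = 1 for x ≠ 0 (Fermat). So T⁻¹(24) = 24^21 mod 41.
Repeated squaring mod 41: 24^1 ≡ 24, 24^2 ≡ 24² = 576 ≡ 2, 24^4 ≡ 2² = 4, 24^8 ≡ 4² = 16, 24^16 ≡ 16² = 256 ≡ 10. Since 21 = 16 + 4 + 1, 24^21 ≡ 10·4·24: 10·4 = 40, then 40·24 = 960 ≡ 17. So 24^21 ≡ 17 (mod 41).
Hence T⁻¹(24) = 17.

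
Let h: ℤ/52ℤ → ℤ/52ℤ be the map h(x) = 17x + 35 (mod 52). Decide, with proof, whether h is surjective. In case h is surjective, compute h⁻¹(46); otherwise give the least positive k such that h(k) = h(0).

Since gcd(17, 52) = 1, 17 is invertible modulo 52. Euclid's algorithm: 52 = 3·17 + 1; back-substituting gives 1 = 49·17 − 16·52, so 17⁻¹ ≡ 49 (mod 52).
For any y ∈ ℤ/52ℤ, x = 49(y − 35) mod 52 satisfies h(x) = 17·49(y − 35) + 35 ≡ y (since 17·49 ≡ 1 mod 52). So every y has a preimage.
So h is surjective.
Since h is surjective, we find h⁻¹(46): we need 17x ≡ 46 − 35 ≡ 11 (mod 52). Using 17⁻¹ = 49: x ≡ 49·11 = 539 = 10·52 + 19, so x = 19.
Check: h(19) = 17·19 + 35 = 358 = 6·52 + 46 ≡ 46 (mod 52).

19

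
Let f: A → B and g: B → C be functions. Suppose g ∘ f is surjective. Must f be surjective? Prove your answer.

not surjective

No. Take A = {1}, B = {1, 2, 3, 4}, C = {1}, f(a) = 1 for every a ∈ A, and g(b) = 1 for every b ∈ B.
Then g ∘ f is surjective onto {1}, but 4 ∈ B has no preimage under f, so f is not surjective.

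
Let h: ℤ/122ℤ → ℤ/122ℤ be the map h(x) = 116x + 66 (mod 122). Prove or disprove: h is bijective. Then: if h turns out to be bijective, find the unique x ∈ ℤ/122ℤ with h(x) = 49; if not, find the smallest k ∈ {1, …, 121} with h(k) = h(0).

61

Recall: h is injective if h(s) = h(t) implies s = t.
We have gcd(116, 122) = 2 > 1. Taking s = 0 and t = 61: h(0) = 66 and h(61) = 116·61 + 66 = 7142 ≡ 66 (mod 122).
So h(0) = h(61) while 0 ≠ 61, thus h is not injective, hence not bijective.
Since h is not bijective, we find the least positive k with h(k) = h(0): this means 116k ≡ 0 (mod 122), i.e. 122 ∣ 116k. Since gcd(116, 122) = 2, dividing through by 2 this holds exactly when 61 ∣ 58k, and as gcd(58, 61) = 1, exactly when 61 ∣ k.
The smallest positive such k is 61.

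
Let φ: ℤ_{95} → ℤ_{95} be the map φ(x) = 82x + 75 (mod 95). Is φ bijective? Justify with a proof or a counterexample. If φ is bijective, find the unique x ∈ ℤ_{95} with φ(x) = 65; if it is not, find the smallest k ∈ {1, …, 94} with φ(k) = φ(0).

30

Recall that injectivity means: for all u, v in the domain, φ(u) = φ(v) implies u = v.
Suppose φ(u) = φ(v) in ℤ_{95}. Then 82u + 75 ≡ 82v + 75 (mod 95), hence 82(u − v) ≡ 0 (mod 95).
Since gcd(82, 95) = 1, 82 is invertible modulo 95, so u − v ≡ 0 (mod 95), i.e. u = v.
We now compute 82⁻¹ mod 95 explicitly. Euclid's algorithm: 95 = 1·82 + 13, 82 = 6·13 + 4, 13 = 3·4 + 1; back-substituting gives 1 = 73·82 − 63·95, so 82⁻¹ ≡ 73 (mod 95).
Then y ↦ 73(y − 75) is a two-sided inverse to φ, so every y ∈ ℤ_{95} has a preimage.
Thus φ is bijective.
Since φ is bijective, we find φ⁻¹(65): we need 82x ≡ 65 − 75 ≡ 85 (mod 95). Using 82⁻¹ = 73: x ≡ 73·85 = 6205 = 65·95 + 30, so x = 30.
Check: φ(30) = 82·30 + 75 = 2535 = 26·95 + 65 ≡ 65 (mod 95).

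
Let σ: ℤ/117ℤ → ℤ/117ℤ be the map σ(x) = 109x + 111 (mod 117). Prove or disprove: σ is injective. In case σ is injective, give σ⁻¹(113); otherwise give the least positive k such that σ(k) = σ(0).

If σ(u) = σ(v), then 109u ≡ 109v (mod 117). Because gcd(109, 117) = 1, we may cancel 109 to get u ≡ v (mod 117).
Hence σ is injective.
We now compute 109⁻¹ mod 117 explicitly. Euclid's algorithm: 117 = 1·109 + 8, 109 = 13·8 + 5, 8 = 1·5 + 3, 5 = 1·3 + 2, 3 = 1·2 + 1; back-substituting gives 1 = 73·109 − 68·117, so 109⁻¹ ≡ 73 (mod 117).
Since σ is injective, we find σ⁻¹(113): we need 109x ≡ 113 − 111 ≡ 2 (mod 117). Using 109⁻¹ = 73: x ≡ 73·2 = 146 = 1·117 + 29, so x = 29.
Check: σ(29) = 109·29 + 111 = 3272 = 27·117 + 113 ≡ 113 (mod 117).

29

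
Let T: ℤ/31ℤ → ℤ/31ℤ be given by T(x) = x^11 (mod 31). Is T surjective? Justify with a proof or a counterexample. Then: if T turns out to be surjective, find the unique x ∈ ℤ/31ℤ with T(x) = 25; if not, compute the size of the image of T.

5

Since 31 is prime, the nonzero elements of ℤ/31ℤ form a cyclic group of order 30.
As gcd(11, 30) = 1, raising to the 11th power is a bijection on this group: if a^11 ≡ b^11 then (ab^{−1})^11 = 1, and the only element of order dividing gcd(11, 30) = 1 is 1, so a = b.
With T(0) = 0 this makes T injective on all of ℤ/31ℤ, hence bijective (finite equal-size domain and codomain). In particular T is surjective.
Since T is surjective, we find the preimage of 25. The inverse of x ↦ x^11 on (ℤ/31ℤ)^× is x ↦ x^11, because 11·11 = 121 = 4·30 + 1 ≡ 1 (mod 30) and x^{30} = 1 for x ≠ 0 (Fermat). So T⁻¹(25) = 25^11 mod 31.
Repeated squaring mod 31: 25^1 ≡ 25, 25^2 ≡ 25² = 625 ≡ 5, 25^4 ≡ 5² = 25, 25^8 ≡ 25² = 625 ≡ 5. Since 11 = 8 + 2 + 1, 25^11 ≡ 5·5·25: 5·5 = 25, then 25·25 = 625 ≡ 5. So 25^11 ≡ 5 (mod 31).
Hence T⁻¹(25) = 5.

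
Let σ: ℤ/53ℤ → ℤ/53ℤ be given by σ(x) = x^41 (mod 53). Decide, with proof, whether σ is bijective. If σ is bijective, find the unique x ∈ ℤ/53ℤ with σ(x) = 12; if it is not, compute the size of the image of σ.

8

Since 53 is prime, the nonzero elements of ℤ/53ℤ form a cyclic group of order 52.
As gcd(41, 52) = 1, raising to the 41st power is a bijection on this group: if s^41 ≡ t^41 then (st^{−1})^41 = 1, and the only element of order dividing gcd(41, 52) = 1 is 1, so s = t.
With σ(0) = 0 this makes σ injective on all of ℤ/53ℤ, hence bijective (finite equal-size domain and codomain). In particular σ is bijective.
Since σ is bijective, we find the preimage of 12. The inverse of x ↦ x^41 on (ℤ/53ℤ)^× is x ↦ x^33, because 41·33 = 1353 = 26·52 + 1 ≡ 1 (mod 52) and x^{52} = 1 for x ≠ 0 (Fermat). So σ⁻¹(12) = 12^33 mod 53.
Repeated squaring mod 53: 12^1 ≡ 12, 12^2 ≡ 12² = 144 ≡ 38, 12^4 ≡ 38² = 1444 ≡ 13, 12^8 ≡ 13² = 169 ≡ 10, 12^16 ≡ 10² = 100 ≡ 47, 12^32 ≡ 47² = 2209 ≡ 36. Since 33 = 32 + 1, 12^33 ≡ 36·12: 36·12 = 432 ≡ 8. So 12^33 ≡ 8 (mod 53).
Hence σ⁻¹(12) = 8.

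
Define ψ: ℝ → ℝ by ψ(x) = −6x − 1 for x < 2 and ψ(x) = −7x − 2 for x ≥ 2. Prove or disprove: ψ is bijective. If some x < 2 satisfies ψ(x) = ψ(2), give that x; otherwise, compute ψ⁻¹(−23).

Both pieces are strictly decreasing (slopes −6 and −7), so each is injective on its own interval.
The left piece maps (−∞, 2) onto (−13, ∞); the right piece maps [2, ∞) onto (−∞, −16].
The images leave a gap (−13 has no preimage), so ψ is not surjective, hence not bijective.
Because the two images are disjoint, no x < 2 has ψ(x) = ψ(2), so we compute ψ⁻¹(−23): −23 lies in (−∞, −16], so solve −7x − 2 = −23: x = (−23 + 2)/(−7) = 3.

3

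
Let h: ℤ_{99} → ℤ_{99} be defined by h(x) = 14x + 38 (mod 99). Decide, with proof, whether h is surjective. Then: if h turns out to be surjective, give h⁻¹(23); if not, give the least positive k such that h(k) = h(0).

6

By definition, surjectivity means every element of the codomain has a preimage under h.
Since gcd(14, 99) = 1, 14 is invertible modulo 99. Euclid's algorithm: 99 = 7·14 + 1; back-substituting gives 1 = 92·14 − 13·99, so 14⁻¹ ≡ 92 (mod 99).
For any y ∈ ℤ_{99}, x = 92(y − 38) mod 99 satisfies h(x) = 14·92(y − 38) + 38 ≡ y (since 14·92 ≡ 1 mod 99). So every y has a preimage.
Thus h is surjective.
Since h is surjective, we find h⁻¹(23): we need 14x ≡ 23 − 38 ≡ 84 (mod 99). Using 14⁻¹ = 92: x ≡ 92·84 = 7728 = 78·99 + 6, so x = 6.
Check: h(6) = 14·6 + 38 = 122 = 1·99 + 23 ≡ 23 (mod 99).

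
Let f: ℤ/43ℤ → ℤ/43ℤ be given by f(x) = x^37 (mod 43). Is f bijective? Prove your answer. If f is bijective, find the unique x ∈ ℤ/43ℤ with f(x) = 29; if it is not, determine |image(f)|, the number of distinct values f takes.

26

Since 43 is prime, the nonzero elements of ℤ/43ℤ form a cyclic group of order 42.
As gcd(37, 42) = 1, raising to the 37th power is a bijection on this group: if u^37 ≡ v^37 then (uv^{−1})^37 = 1, and the only element of order dividing gcd(37, 42) = 1 is 1, so u = v.
With f(0) = 0 this makes f injective on all of ℤ/43ℤ, hence bijective (finite equal-size domain and codomain). In particular f is bijective.
Since f is bijective, we find the preimage of 29. The inverse of x ↦ x^37 on (ℤ/43ℤ)^× is x ↦ x^25, because 37·25 = 925 = 22·42 + 1 ≡ 1 (mod 42) and x^{42} = 1 for x ≠ 0 (Fermat). So f⁻¹(29) = 29^25 mod 43.
Repeated squaring mod 43: 29^1 ≡ 29, 29^2 ≡ 29² = 841 ≡ 24, 29^4 ≡ 24² = 576 ≡ 17, 29^8 ≡ 17² = 289 ≡ 31, 29^16 ≡ 31² = 961 ≡ 15. Since 25 = 16 + 8 + 1, 29^25 ≡ 15·31·29: 15·31 = 465 ≡ 35, then 35·29 = 1015 ≡ 26. So 29^25 ≡ 26 (mod 43).
Hence f⁻¹(29) = 26.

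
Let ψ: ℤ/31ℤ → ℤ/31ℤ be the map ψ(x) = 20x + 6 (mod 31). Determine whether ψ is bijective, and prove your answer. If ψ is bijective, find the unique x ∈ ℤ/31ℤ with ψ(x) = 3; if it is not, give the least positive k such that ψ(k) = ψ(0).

20

Recall: ψ is injective when ψ(a) = ψ(b) forces a = b.
Suppose ψ(a) = ψ(b) in ℤ/31ℤ. Then 20a + 6 ≡ 20b + 6 (mod 31), so 20(a − b) ≡ 0 (mod 31).
Since gcd(20, 31) = 1, 20 is invertible modulo 31, therefore a − b ≡ 0 (mod 31), i.e. a = b.
We now compute 20⁻¹ mod 31 explicitly. Euclid's algorithm: 31 = 1·20 + 11, 20 = 1·11 + 9, 11 = 1·9 + 2, 9 = 4·2 + 1; back-substituting gives 1 = 14·20 − 9·31, so 20⁻¹ ≡ 14 (mod 31).
For any y ∈ ℤ/31ℤ, x = 14(y − 6) mod 31 satisfies ψ(x) = 20·14(y − 6) + 6 ≡ y (since 20·14 ≡ 1 mod 31). So every y has a preimage.
Hence ψ is bijective.
Since ψ is bijective, we compute ψ⁻¹(3): solve 20x + 6 ≡ 3 (mod 31), i.e. 20x ≡ 28 (mod 31).
Multiplying by 20⁻¹ = 14 gives x ≡ 14·28 = 392 = 12·31 + 20 ≡ 20 (mod 31).
Check: ψ(20) = 20·20 + 6 = 406 = 13·31 + 3 ≡ 3 (mod 31).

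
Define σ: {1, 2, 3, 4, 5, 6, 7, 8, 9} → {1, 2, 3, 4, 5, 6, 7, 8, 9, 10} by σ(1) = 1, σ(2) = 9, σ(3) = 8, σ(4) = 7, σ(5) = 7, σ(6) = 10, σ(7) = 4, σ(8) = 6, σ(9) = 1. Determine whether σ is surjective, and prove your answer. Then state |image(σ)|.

No element maps to 2, so σ is not surjective.
The image of σ is {1, 4, 6, 7, 8, 9, 10}, which has 7 elements.

7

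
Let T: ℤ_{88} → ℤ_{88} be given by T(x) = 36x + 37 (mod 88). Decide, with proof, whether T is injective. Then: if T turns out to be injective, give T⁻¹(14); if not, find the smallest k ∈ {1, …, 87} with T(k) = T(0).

We have gcd(36, 88) = 4 > 1. Taking a = 0 and b = 22: T(0) = 37 and T(22) = 36·22 + 37 = 829 ≡ 37 (mod 88).
So T(0) = T(22) while 0 ≠ 22, hence T is not injective.
Since T is not injective, we find the least positive k with T(k) = T(0): this means 36k ≡ 0 (mod 88), i.e. 88 ∣ 36k. Since gcd(36, 88) = 4, dividing through by 4 this holds exactly when 22 ∣ 9k, and as gcd(9, 22) = 1, exactly when 22 ∣ k.
The smallest positive such k is 22.

22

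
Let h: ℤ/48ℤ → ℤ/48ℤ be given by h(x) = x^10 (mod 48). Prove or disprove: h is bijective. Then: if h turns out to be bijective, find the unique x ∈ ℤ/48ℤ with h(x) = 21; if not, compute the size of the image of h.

6

h(2): Repeated squaring mod 48: 2^1 ≡ 2, 2^2 ≡ 2² = 4, 2^4 ≡ 4² = 16, 2^8 ≡ 16² = 256 ≡ 16. Since 10 = 8 + 2, 2^10 ≡ 16·4: 16·4 = 64 ≡ 16. So 2^10 ≡ 16 (mod 48).
h(4): Repeated squaring mod 48: 4^1 ≡ 4, 4^2 ≡ 4² = 16, 4^4 ≡ 16² = 256 ≡ 16, 4^8 ≡ 16² = 256 ≡ 16. Since 10 = 8 + 2, 4^10 ≡ 16·16: 16·16 = 256 ≡ 16. So 4^10 ≡ 16 (mod 48).
So h(2) = h(4) = 16 while 2 ≠ 4, hence h is not injective, hence not bijective.
Since h is not bijective, we determine |image(h)|. Computing x^10 mod 48 for each x (by repeated squaring, reducing mod 48 at every step), the values h(0), h(1), …, h(47) are: 0, 1, 16, 9, 16, 25, 0, 1, 16, 33, 16, 25, 0, 25, 16, 33, 16, 1, 0, 25, 16, 9, 16, 1, 0, 1, 16, 9, 16, 25, 0, 1, 16, 33, 16, 25, 0, 25, 16, 33, 16, 1, 0, 25, 16, 9, 16, 1.
The distinct values are {0, 1, 9, 16, 25, 33}; there are 6 of them.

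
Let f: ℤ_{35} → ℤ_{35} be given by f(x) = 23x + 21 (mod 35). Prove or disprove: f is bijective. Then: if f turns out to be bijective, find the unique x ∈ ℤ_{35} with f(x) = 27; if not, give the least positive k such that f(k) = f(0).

Suppose f(u) = f(v) in ℤ_{35}. Then 23u + 21 ≡ 23v + 21 (mod 35), therefore 23(u − v) ≡ 0 (mod 35).
Since gcd(23, 35) = 1, 23 is invertible modulo 35, therefore u − v ≡ 0 (mod 35), i.e. u = v.
We now compute 23⁻¹ mod 35 explicitly. Euclid's algorithm: 35 = 1·23 + 12, 23 = 1·12 + 11, 12 = 1·11 + 1; back-substituting gives 1 = 32·23 − 21·35, so 23⁻¹ ≡ 32 (mod 35).
For any y ∈ ℤ_{35}, x = 32(y − 21) mod 35 satisfies f(x) = 23·32(y − 21) + 21 ≡ y (since 23·32 ≡ 1 mod 35). So every y has a preimage.
Therefore f is bijective.
Since f is bijective, we find f⁻¹(27): we need 23x ≡ 27 − 21 ≡ 6 (mod 35). Using 23⁻¹ = 32: x ≡ 32·6 = 192 = 5·35 + 17, so x = 17.
Check: f(17) = 23·17 + 21 = 412 = 11·35 + 27 ≡ 27 (mod 35).

17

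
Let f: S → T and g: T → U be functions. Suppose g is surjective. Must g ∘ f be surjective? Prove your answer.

not surjective

No. Take S = {0}, T = U = {0, 1, 2, 3, 4, 5}, f(0) = 0, and g = identity (surjective).
Then (g ∘ f)(0) = 0, and 5 ∈ U has no preimage under g ∘ f, so g ∘ f is not surjective.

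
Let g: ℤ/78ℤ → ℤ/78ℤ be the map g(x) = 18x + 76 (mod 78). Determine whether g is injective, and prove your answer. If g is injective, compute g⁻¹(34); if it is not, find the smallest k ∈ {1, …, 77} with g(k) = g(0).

We have gcd(18, 78) = 6 > 1. Taking u = 0 and v = 13: g(0) = 76 and g(13) = 18·13 + 76 = 310 ≡ 76 (mod 78).
So g(0) = g(13) while 0 ≠ 13, so g is not injective.
Since g is not injective, we find the least positive k with g(k) = g(0): this means 18k ≡ 0 (mod 78), i.e. 78 ∣ 18k. Since gcd(18, 78) = 6, dividing through by 6 this holds exactly when 13 ∣ 3k, and as gcd(3, 13) = 1, exactly when 13 ∣ k.
The smallest positive such k is 13.

13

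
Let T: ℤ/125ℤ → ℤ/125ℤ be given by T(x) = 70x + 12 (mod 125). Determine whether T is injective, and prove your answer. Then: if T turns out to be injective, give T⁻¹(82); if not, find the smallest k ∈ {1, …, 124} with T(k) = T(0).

25

We have gcd(70, 125) = 5 > 1. Taking u = 0 and v = 25: T(0) = 12 and T(25) = 70·25 + 12 = 1762 ≡ 12 (mod 125).
So T(0) = T(25) while 0 ≠ 25, therefore T is not injective.
Since T is not injective, we find the least positive k with T(k) = T(0): this means 70k ≡ 0 (mod 125), i.e. 125 ∣ 70k. Since gcd(70, 125) = 5, dividing through by 5 this holds exactly when 25 ∣ 14k, and as gcd(14, 25) = 1, exactly when 25 ∣ k.
The smallest positive such k is 25.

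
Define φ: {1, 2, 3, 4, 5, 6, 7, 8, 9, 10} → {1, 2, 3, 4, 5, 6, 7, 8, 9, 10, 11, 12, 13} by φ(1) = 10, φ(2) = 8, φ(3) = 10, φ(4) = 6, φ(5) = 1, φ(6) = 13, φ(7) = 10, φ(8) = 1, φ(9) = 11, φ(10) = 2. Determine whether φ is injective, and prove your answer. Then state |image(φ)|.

φ(1) = 10 = φ(3) with 1 ≠ 3, so φ is not injective.
The image of φ is {1, 2, 6, 8, 10, 11, 13}, which has 7 elements.

7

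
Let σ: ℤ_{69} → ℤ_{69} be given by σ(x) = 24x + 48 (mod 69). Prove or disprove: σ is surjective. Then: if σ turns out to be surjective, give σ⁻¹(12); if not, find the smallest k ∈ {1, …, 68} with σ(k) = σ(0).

Since gcd(24, 69) = 3, we have 24x ≡ 0 (mod 3) for all x, so σ(x) ≡ 0 (mod 3).
But 1 ≢ 0 (mod 3), so 1 ∈ ℤ_{69} has no preimage. Therefore σ is not surjective.
Since σ is not surjective, we find the least positive k with σ(k) = σ(0): this means 24k ≡ 0 (mod 69), i.e. 69 ∣ 24k. Since gcd(24, 69) = 3, dividing through by 3 this holds exactly when 23 ∣ 8k, and as gcd(8, 23) = 1, exactly when 23 ∣ k.
The smallest positive such k is 23.

23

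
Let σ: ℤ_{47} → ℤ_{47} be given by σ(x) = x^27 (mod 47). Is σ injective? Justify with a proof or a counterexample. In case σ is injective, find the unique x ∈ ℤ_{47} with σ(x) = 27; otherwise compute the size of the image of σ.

6

Since 47 is prime, the nonzero elements of ℤ_{47} form a cyclic group of order 46.
As gcd(27, 46) = 1, raising to the 27th power is a bijection on this group: if x_1^27 ≡ x_2^27 then (x_1x_2^{−1})^27 = 1, and the only element of order dividing gcd(27, 46) = 1 is 1, so x_1 = x_2.
With σ(0) = 0 this makes σ injective on all of ℤ_{47}, hence bijective (finite equal-size domain and codomain). In particular σ is injective.
Since σ is injective, we find the preimage of 27. The inverse of x ↦ x^27 on (ℤ_{47})^× is x ↦ x^29, because 27·29 = 783 = 17·46 + 1 ≡ 1 (mod 46) and x^{46} = 1 for x ≠ 0 (Fermat). So σ⁻¹(27) = 27^29 mod 47.
Repeated squaring mod 47: 27^1 ≡ 27, 27^2 ≡ 27² = 729 ≡ 24, 27^4 ≡ 24² = 576 ≡ 12, 27^8 ≡ 12² = 144 ≡ 3, 27^16 ≡ 3² = 9. Since 29 = 16 + 8 + 4 + 1, 27^29 ≡ 9·3·12·27: 9·3 = 27, then 27·12 = 324 ≡ 42, then 42·27 = 1134 ≡ 6. So 27^29 ≡ 6 (mod 47).
Hence σ⁻¹(27) = 6.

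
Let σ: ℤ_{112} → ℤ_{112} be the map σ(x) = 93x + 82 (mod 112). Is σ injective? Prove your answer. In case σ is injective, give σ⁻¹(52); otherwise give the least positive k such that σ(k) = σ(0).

90

Recall: σ is injective when σ(u) = σ(v) forces u = v.
Suppose σ(u) = σ(v) in ℤ_{112}. Then 93u + 82 ≡ 93v + 82 (mod 112), therefore 93(u − v) ≡ 0 (mod 112).
Since gcd(93, 112) = 1, 93 is invertible modulo 112, hence u − v ≡ 0 (mod 112), i.e. u = v.
So σ is injective.
We now compute 93⁻¹ mod 112 explicitly. Euclid's algorithm: 112 = 1·93 + 19, 93 = 4·19 + 17, 19 = 1·17 + 2, 17 = 8·2 + 1; back-substituting gives 1 = 53·93 − 44·112, so 93⁻¹ ≡ 53 (mod 112).
Since σ is injective, we find σ⁻¹(52): we need 93x ≡ 52 − 82 ≡ 82 (mod 112). Using 93⁻¹ = 53: x ≡ 53·82 = 4346 = 38·112 + 90, so x = 90.
Check: σ(90) = 93·90 + 82 = 8452 = 75·112 + 52 ≡ 52 (mod 112).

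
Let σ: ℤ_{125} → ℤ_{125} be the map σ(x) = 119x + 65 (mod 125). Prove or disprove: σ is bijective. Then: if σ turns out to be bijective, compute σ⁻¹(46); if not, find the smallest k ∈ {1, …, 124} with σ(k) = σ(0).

By definition, σ is injective when σ(a) = σ(b) forces a = b.
If σ(a) = σ(b), then 119a ≡ 119b (mod 125). Because gcd(119, 125) = 1, we may cancel 119 to get a ≡ b (mod 125).
We now compute 119⁻¹ mod 125 explicitly. Euclid's algorithm: 125 = 1·119 + 6, 119 = 19·6 + 5, 6 = 1·5 + 1; back-substituting gives 1 = 104·119 − 99·125, so 119⁻¹ ≡ 104 (mod 125).
For any y ∈ ℤ_{125}, x = 104(y − 65) mod 125 satisfies σ(x) = 119·104(y − 65) + 65 ≡ y (since 119·104 ≡ 1 mod 125). So every y has a preimage.
So σ is bijective.
Since σ is bijective, we find σ⁻¹(46): we need 119x ≡ 46 − 65 ≡ 106 (mod 125). Using 119⁻¹ = 104: x ≡ 104·106 = 11024 = 88·125 + 24, so x = 24.
Check: σ(24) = 119·24 + 65 = 2921 = 23·125 + 46 ≡ 46 (mod 125).

24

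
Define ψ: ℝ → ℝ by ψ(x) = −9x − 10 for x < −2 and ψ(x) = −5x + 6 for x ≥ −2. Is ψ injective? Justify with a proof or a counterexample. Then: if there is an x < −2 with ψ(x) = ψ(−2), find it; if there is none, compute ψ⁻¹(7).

-26/9

Both pieces are strictly decreasing (slopes −9 and −5), so each is injective on its own interval.
The left piece maps (−∞, −2) onto (8, ∞); the right piece maps [−2, ∞) onto (−∞, 16].
These images overlap. In particular ψ(−2) = 16 (right piece), and solving −9x − 10 = 16 on the left piece gives x = −26/9 < −2.
So ψ(−26/9) = ψ(−2) with −26/9 ≠ −2, and ψ is not injective. This x = −26/9 is the requested value below −2.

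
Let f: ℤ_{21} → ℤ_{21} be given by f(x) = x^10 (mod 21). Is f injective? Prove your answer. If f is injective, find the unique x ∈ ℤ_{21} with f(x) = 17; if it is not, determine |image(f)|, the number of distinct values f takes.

8

f(2): Repeated squaring mod 21: 2^1 ≡ 2, 2^2 ≡ 2² = 4, 2^4 ≡ 4² = 16, 2^8 ≡ 16² = 256 ≡ 4. Since 10 = 8 + 2, 2^10 ≡ 4·4: 4·4 = 16. So 2^10 ≡ 16 (mod 21).
f(5): Repeated squaring mod 21: 5^1 ≡ 5, 5^2 ≡ 5² = 25 ≡ 4, 5^4 ≡ 4² = 16, 5^8 ≡ 16² = 256 ≡ 4. Since 10 = 8 + 2, 5^10 ≡ 4·4: 4·4 = 16. So 5^10 ≡ 16 (mod 21).
So f(2) = f(5) = 16 while 2 ≠ 5, thus f is not injective.
Since f is not injective, we determine |image(f)|. Computing x^10 mod 21 for each x (by repeated squaring, reducing mod 21 at every step), the values f(0), f(1), …, f(20) are: 0, 1, 16, 18, 4, 16, 15, 7, 1, 9, 4, 4, 9, 1, 7, 15, 16, 4, 18, 16, 1.
The distinct values are {0, 1, 4, 7, 9, 15, 16, 18}; there are 8 of them.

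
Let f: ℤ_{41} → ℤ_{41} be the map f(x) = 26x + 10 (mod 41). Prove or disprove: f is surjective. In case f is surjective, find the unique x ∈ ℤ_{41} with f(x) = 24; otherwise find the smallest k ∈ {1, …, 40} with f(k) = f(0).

10

By definition, f is surjective if every y in the codomain equals f(x) for some x in the domain.
Since gcd(26, 41) = 1, 26 is invertible modulo 41. Euclid's algorithm: 41 = 1·26 + 15, 26 = 1·15 + 11, 15 = 1·11 + 4, 11 = 2·4 + 3, 4 = 1·3 + 1; back-substituting gives 1 = 30·26 − 19·41, so 26⁻¹ ≡ 30 (mod 41).
For any y ∈ ℤ_{41}, x = 30(y − 10) mod 41 satisfies f(x) = 26·30(y − 10) + 10 ≡ y (since 26·30 ≡ 1 mod 41). So every y has a preimage.
Hence f is surjective.
Since f is surjective, we compute f⁻¹(24): solve 26x + 10 ≡ 24 (mod 41), i.e. 26x ≡ 14 (mod 41).
Multiplying by 26⁻¹ = 30 gives x ≡ 30·14 = 420 = 10·41 + 10 ≡ 10 (mod 41).
Check: f(10) = 26·10 + 10 = 270 = 6·41 + 24 ≡ 24 (mod 41).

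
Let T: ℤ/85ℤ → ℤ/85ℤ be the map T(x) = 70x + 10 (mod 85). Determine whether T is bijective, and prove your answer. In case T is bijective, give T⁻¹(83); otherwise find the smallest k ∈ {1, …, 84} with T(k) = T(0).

Recall: T is injective when T(a) = T(b) forces a = b.
We have gcd(70, 85) = 5 > 1. Taking a = 0 and b = 17: T(0) = 10 and T(17) = 70·17 + 10 = 1200 ≡ 10 (mod 85).
So T(0) = T(17) while 0 ≠ 17, thus T is not injective, hence not bijective.
Since T is not bijective, we find the least positive k with T(k) = T(0): this means 70k ≡ 0 (mod 85), i.e. 85 ∣ 70k. Since gcd(70, 85) = 5, dividing through by 5 this holds exactly when 17 ∣ 14k, and as gcd(14, 17) = 1, exactly when 17 ∣ k.
The smallest positive such k is 17.

17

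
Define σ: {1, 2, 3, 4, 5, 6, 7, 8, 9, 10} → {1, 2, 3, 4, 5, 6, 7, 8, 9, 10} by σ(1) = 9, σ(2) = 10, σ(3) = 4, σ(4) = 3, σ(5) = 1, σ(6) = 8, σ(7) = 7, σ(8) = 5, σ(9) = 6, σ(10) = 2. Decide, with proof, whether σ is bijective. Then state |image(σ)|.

10

The values 9, 10, 4, 3, 1, 8, 7, 5, 6, 2 are a permutation of {1, 2, 3, 4, 5, 6, 7, 8, 9, 10}: each element appears exactly once.
So σ is injective and surjective, hence bijective.
The image of σ is {1, 2, 3, 4, 5, 6, 7, 8, 9, 10}, which has 10 elements.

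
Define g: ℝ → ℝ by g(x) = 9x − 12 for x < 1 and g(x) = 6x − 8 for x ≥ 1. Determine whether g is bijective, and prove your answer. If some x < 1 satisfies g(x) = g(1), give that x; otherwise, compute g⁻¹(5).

13/6

Both pieces are strictly increasing (slopes 9 and 6), so each is injective on its own interval.
The left piece maps (−∞, 1) onto (−∞, −3); the right piece maps [1, ∞) onto [−2, ∞).
The images leave a gap (−3 has no preimage), so g is not surjective, hence not bijective.
Because the two images are disjoint, no x < 1 has g(x) = g(1), so we compute g⁻¹(5): 5 lies in [−2, ∞), so solve 6x − 8 = 5: x = (5 + 8)/6 = 13/6.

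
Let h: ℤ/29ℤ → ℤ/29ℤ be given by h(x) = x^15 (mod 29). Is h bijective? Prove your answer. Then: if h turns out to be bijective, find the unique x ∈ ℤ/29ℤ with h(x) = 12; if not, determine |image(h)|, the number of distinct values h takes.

Since 29 is prime, the nonzero elements of ℤ/29ℤ form a cyclic group of order 28.
As gcd(15, 28) = 1, raising to the 15th power is a bijection on this group: if a^15 ≡ b^15 then (ab^{−1})^15 = 1, and the only element of order dividing gcd(15, 28) = 1 is 1, so a = b.
With h(0) = 0 this makes h injective on all of ℤ/29ℤ, hence bijective (finite equal-size domain and codomain). In particular h is bijective.
Since h is bijective, we find the preimage of 12. The inverse of x ↦ x^15 on (ℤ/29ℤ)^× is x ↦ x^15, because 15·15 = 225 = 8·28 + 1 ≡ 1 (mod 28) and x^{28} = 1 for x ≠ 0 (Fermat). So h⁻¹(12) = 12^15 mod 29.
Repeated squaring mod 29: 12^1 ≡ 12, 12^2 ≡ 12² = 144 ≡ 28, 12^4 ≡ 28² = 784 ≡ 1, 12^8 ≡ 1² = 1. Since 15 = 8 + 4 + 2 + 1, 12^15 ≡ 1·1·28·12: 1·1 = 1, then 1·28 = 28, then 28·12 = 336 ≡ 17. So 12^15 ≡ 17 (mod 29).
Hence h⁻¹(12) = 17.

17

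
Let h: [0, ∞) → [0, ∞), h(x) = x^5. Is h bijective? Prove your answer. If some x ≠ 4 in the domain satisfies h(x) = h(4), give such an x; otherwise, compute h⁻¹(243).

3

On [0, ∞), x ↦ x^5 is strictly increasing (injective) and for any y ∈ [0, ∞) the 5th root y^{1/5} lies in [0, ∞) (surjective). So h is bijective.
Since x ↦ x^5 is strictly increasing on [0, ∞), it is injective there, so no x ≠ 4 in the domain has h(x) = h(4). We therefore compute h⁻¹(243) = 243^{1/5} = 3 (indeed 3^5 = 243).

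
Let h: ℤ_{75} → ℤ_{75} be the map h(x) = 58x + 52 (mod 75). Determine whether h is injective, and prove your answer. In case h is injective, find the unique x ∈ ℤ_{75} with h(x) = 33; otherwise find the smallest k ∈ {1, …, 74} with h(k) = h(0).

32

Recall: injectivity means: for all x_1, x_2 in the domain, h(x_1) = h(x_2) implies x_1 = x_2.
Suppose h(x_1) = h(x_2) in ℤ_{75}. Then 58x_1 + 52 ≡ 58x_2 + 52 (mod 75), hence 58(x_1 − x_2) ≡ 0 (mod 75).
Since gcd(58, 75) = 1, 58 is invertible modulo 75, hence x_1 − x_2 ≡ 0 (mod 75), i.e. x_1 = x_2.
Hence h is injective.
We now compute 58⁻¹ mod 75 explicitly. Euclid's algorithm: 75 = 1·58 + 17, 58 = 3·17 + 7, 17 = 2·7 + 3, 7 = 2·3 + 1; back-substituting gives 1 = 22·58 − 17·75, so 58⁻¹ ≡ 22 (mod 75).
Since h is injective, we compute h⁻¹(33): solve 58x + 52 ≡ 33 (mod 75), i.e. 58x ≡ 56 (mod 75).
Multiplying by 58⁻¹ = 22 gives x ≡ 22·56 = 1232 = 16·75 + 32 ≡ 32 (mod 75).
Check: h(32) = 58·32 + 52 = 1908 = 25·75 + 33 ≡ 33 (mod 75).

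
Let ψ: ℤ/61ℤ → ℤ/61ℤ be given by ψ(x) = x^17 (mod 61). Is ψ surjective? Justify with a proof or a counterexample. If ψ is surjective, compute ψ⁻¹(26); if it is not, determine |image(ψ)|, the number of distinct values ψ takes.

Since 61 is prime, the nonzero elements of ℤ/61ℤ form a cyclic group of order 60.
As gcd(17, 60) = 1, raising to the 17th power is a bijection on this group: if x_1^17 ≡ x_2^17 then (x_1x_2^{−1})^17 = 1, and the only element of order dividing gcd(17, 60) = 1 is 1, so x_1 = x_2.
With ψ(0) = 0 this makes ψ injective on all of ℤ/61ℤ, hence bijective (finite equal-size domain and codomain). In particular ψ is surjective.
Since ψ is surjective, we find the preimage of 26. The inverse of x ↦ x^17 on (ℤ/61ℤ)^× is x ↦ x^53, because 17·53 = 901 = 15·60 + 1 ≡ 1 (mod 60) and x^{60} = 1 for x ≠ 0 (Fermat). So ψ⁻¹(26) = 26^53 mod 61.
Repeated squaring mod 61: 26^1 ≡ 26, 26^2 ≡ 26² = 676 ≡ 5, 26^4 ≡ 5² = 25, 26^8 ≡ 25² = 625 ≡ 15, 26^16 ≡ 15² = 225 ≡ 42, 26^32 ≡ 42² = 1764 ≡ 56. Since 53 = 32 + 16 + 4 + 1, 26^53 ≡ 56·42·25·26: 56·42 = 2352 ≡ 34, then 34·25 = 850 ≡ 57, then 57·26 = 1482 ≡ 18. So 26^53 ≡ 18 (mod 61).
Hence ψ⁻¹(26) = 18.

18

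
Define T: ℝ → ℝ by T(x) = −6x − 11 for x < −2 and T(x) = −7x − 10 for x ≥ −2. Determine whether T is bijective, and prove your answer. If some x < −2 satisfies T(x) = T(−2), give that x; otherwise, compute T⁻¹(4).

Both pieces are strictly decreasing (slopes −6 and −7), so each is injective on its own interval.
The left piece maps (−∞, −2) onto (1, ∞); the right piece maps [−2, ∞) onto (−∞, 4].
These images overlap. In particular T(−2) = 4 (right piece), and solving −6x − 11 = 4 on the left piece gives x = −5/2 < −2.
So T(−5/2) = T(−2) with −5/2 ≠ −2, and T is not injective, hence not bijective. This x = −5/2 is the requested value below −2.

-5/2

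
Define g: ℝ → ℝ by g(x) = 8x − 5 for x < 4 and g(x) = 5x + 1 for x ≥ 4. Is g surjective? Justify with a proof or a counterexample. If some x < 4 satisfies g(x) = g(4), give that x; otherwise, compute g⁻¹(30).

Both pieces are strictly increasing (slopes 8 and 5), so each is injective on its own interval.
The left piece maps (−∞, 4) onto (−∞, 27); the right piece maps [4, ∞) onto [21, ∞).
The union (−∞, 27) ∪ [21, ∞) covers ℝ, so g is surjective.
For the follow-up: the images overlap, so an x < 4 with g(x) = g(4) exists. g(4) = 21; solving 8x − 5 = 21 for x < 4 gives x = (21 + 5)/8 = 13/4.

13/4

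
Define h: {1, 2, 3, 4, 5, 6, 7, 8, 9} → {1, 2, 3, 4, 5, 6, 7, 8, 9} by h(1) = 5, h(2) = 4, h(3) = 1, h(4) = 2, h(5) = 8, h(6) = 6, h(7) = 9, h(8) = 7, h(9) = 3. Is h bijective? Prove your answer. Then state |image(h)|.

The values 5, 4, 1, 2, 8, 6, 9, 7, 3 are a permutation of {1, 2, 3, 4, 5, 6, 7, 8, 9}: each element appears exactly once.
So h is injective and surjective, hence bijective.
The image of h is {1, 2, 3, 4, 5, 6, 7, 8, 9}, which has 9 elements.

9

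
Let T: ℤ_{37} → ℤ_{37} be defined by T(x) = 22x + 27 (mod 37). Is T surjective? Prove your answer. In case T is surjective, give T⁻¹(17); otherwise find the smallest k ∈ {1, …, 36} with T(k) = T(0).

13

Recall: T is surjective if every y in the codomain equals T(x) for some x in the domain.
Since gcd(22, 37) = 1, 22 is invertible modulo 37. Euclid's algorithm: 37 = 1·22 + 15, 22 = 1·15 + 7, 15 = 2·7 + 1; back-substituting gives 1 = 32·22 − 19·37, so 22⁻¹ ≡ 32 (mod 37).
For any y ∈ ℤ_{37}, x = 32(y − 27) mod 37 satisfies T(x) = 22·32(y − 27) + 27 ≡ y (since 22·32 ≡ 1 mod 37). So every y has a preimage.
Therefore T is surjective.
Since T is surjective, we compute T⁻¹(17): solve 22x + 27 ≡ 17 (mod 37), i.e. 22x ≡ 27 (mod 37).
Multiplying by 22⁻¹ = 32 gives x ≡ 32·27 = 864 = 23·37 + 13 ≡ 13 (mod 37).
Check: T(13) = 22·13 + 27 = 313 = 8·37 + 17 ≡ 17 (mod 37).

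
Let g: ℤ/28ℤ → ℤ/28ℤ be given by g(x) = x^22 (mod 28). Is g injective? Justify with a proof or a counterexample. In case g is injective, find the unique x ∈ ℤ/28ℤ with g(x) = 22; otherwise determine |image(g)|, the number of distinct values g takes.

g(6): Repeated squaring mod 28: 6^1 ≡ 6, 6^2 ≡ 6² = 36 ≡ 8, 6^4 ≡ 8² = 64 ≡ 8, 6^8 ≡ 8² = 64 ≡ 8, 6^16 ≡ 8² = 64 ≡ 8. Since 22 = 16 + 4 + 2, 6^22 ≡ 8·8·8: 8·8 = 64 ≡ 8, then 8·8 = 64 ≡ 8. So 6^22 ≡ 8 (mod 28).
g(8): Repeated squaring mod 28: 8^1 ≡ 8, 8^2 ≡ 8² = 64 ≡ 8, 8^4 ≡ 8² = 64 ≡ 8, 8^8 ≡ 8² = 64 ≡ 8, 8^16 ≡ 8² = 64 ≡ 8. Since 22 = 16 + 4 + 2, 8^22 ≡ 8·8·8: 8·8 = 64 ≡ 8, then 8·8 = 64 ≡ 8. So 8^22 ≡ 8 (mod 28).
So g(6) = g(8) = 8 while 6 ≠ 8, therefore g is not injective.
Since g is not injective, we determine |image(g)|. Computing x^22 mod 28 for each x (by repeated squaring, reducing mod 28 at every step), the values g(0), g(1), …, g(27) are: 0, 1, 16, 25, 4, 9, 8, 21, 8, 9, 4, 25, 16, 1, 0, 1, 16, 25, 4, 9, 8, 21, 8, 9, 4, 25, 16, 1.
The distinct values are {0, 1, 4, 8, 9, 16, 21, 25}; there are 8 of them.

8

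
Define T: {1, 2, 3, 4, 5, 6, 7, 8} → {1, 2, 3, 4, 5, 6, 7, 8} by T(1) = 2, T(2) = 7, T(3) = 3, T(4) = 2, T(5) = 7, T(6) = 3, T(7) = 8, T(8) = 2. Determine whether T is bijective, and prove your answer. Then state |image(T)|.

T(1) = 2 = T(4) with 1 ≠ 4, so T is not injective, hence not bijective.
The image of T is {2, 3, 7, 8}, which has 4 elements.

4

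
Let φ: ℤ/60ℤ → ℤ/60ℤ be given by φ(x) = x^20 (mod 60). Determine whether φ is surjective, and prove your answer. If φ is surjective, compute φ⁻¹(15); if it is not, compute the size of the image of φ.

φ(2): Repeated squaring mod 60: 2^1 ≡ 2, 2^2 ≡ 2² = 4, 2^4 ≡ 4² = 16, 2^8 ≡ 16² = 256 ≡ 16, 2^16 ≡ 16² = 256 ≡ 16. Since 20 = 16 + 4, 2^20 ≡ 16·16: 16·16 = 256 ≡ 16. So 2^20 ≡ 16 (mod 60).
φ(4): Repeated squaring mod 60: 4^1 ≡ 4, 4^2 ≡ 4² = 16, 4^4 ≡ 16² = 256 ≡ 16, 4^8 ≡ 16² = 256 ≡ 16, 4^16 ≡ 16² = 256 ≡ 16. Since 20 = 16 + 4, 4^20 ≡ 16·16: 16·16 = 256 ≡ 16. So 4^20 ≡ 16 (mod 60).
So φ(2) = φ(4) = 16 while 2 ≠ 4, thus φ is not injective.
A non-injective map from the 60-element set ℤ/60ℤ to itself takes at most 59 distinct values, so it cannot be surjective. Therefore φ is not surjective.
Since φ is not surjective, we determine |image(φ)|. Computing x^20 mod 60 for each x (by repeated squaring, reducing mod 60 at every step), the values φ(0), φ(1), …, φ(59) are: 0, 1, 16, 21, 16, 25, 36, 1, 16, 21, 40, 1, 36, 1, 16, 45, 16, 1, 36, 1, 40, 21, 16, 1, 36, 25, 16, 21, 16, 1, 0, 1, 16, 21, 16, 25, 36, 1, 16, 21, 40, 1, 36, 1, 16, 45, 16, 1, 36, 1, 40, 21, 16, 1, 36, 25, 16, 21, 16, 1.
The distinct values are {0, 1, 16, 21, 25, 36, 40, 45}; there are 8 of them.

8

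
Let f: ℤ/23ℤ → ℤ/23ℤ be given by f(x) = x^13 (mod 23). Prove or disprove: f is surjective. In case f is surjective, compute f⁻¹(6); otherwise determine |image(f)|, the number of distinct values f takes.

Since 23 is prime, the nonzero elements of ℤ/23ℤ form a cyclic group of order 22.
As gcd(13, 22) = 1, raising to the 13th power is a bijection on this group: if s^13 ≡ t^13 then (st^{−1})^13 = 1, and the only element of order dividing gcd(13, 22) = 1 is 1, so s = t.
With f(0) = 0 this makes f injective on all of ℤ/23ℤ, hence bijective (finite equal-size domain and codomain). In particular f is surjective.
Since f is surjective, we find the preimage of 6. The inverse of x ↦ x^13 on (ℤ/23ℤ)^× is x ↦ x^17, because 13·17 = 221 = 10·22 + 1 ≡ 1 (mod 22) and x^{22} = 1 for x ≠ 0 (Fermat). So f⁻¹(6) = 6^17 mod 23.
Repeated squaring mod 23: 6^1 ≡ 6, 6^2 ≡ 6² = 36 ≡ 13, 6^4 ≡ 13² = 169 ≡ 8, 6^8 ≡ 8² = 64 ≡ 18, 6^16 ≡ 18² = 324 ≡ 2. Since 17 = 16 + 1, 6^17 ≡ 2·6: 2·6 = 12. So 6^17 ≡ 12 (mod 23).
Hence f⁻¹(6) = 12.

12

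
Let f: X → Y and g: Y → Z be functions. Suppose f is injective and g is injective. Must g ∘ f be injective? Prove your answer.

Suppose (g ∘ f)(a) = (g ∘ f)(b), i.e. g(f(a)) = g(f(b)).
Since g is injective, f(a) = f(b). Since f is injective, a = b. Thus g ∘ f is injective.

injective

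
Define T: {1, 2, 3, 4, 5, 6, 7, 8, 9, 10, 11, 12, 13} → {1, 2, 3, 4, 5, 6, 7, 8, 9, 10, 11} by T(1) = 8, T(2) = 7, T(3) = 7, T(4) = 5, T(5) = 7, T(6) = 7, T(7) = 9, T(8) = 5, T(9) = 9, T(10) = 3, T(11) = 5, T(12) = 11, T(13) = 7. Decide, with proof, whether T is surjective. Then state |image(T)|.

6

No element maps to 1, so T is not surjective.
The image of T is {3, 5, 7, 8, 9, 11}, which has 6 elements.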